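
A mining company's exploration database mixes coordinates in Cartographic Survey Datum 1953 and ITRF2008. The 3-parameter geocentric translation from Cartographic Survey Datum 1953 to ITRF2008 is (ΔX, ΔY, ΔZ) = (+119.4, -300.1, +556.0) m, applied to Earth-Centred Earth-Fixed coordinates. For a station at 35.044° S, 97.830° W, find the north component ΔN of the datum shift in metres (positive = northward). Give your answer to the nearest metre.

ΔN = 617 m

At φ = -35.044°, λ = -97.830°: sin φ = -0.574205, cos φ = 0.818711, sin λ = -0.990677, cos λ = -0.136234.
ΔN = −sin φ cos λ·ΔX − sin φ sin λ·ΔY + cos φ·ΔZ = −(-0.574205)(-0.136234)(119.4) − (-0.574205)(-0.990677)(-300.1) + (0.818711)(556.0) = 616.58 m.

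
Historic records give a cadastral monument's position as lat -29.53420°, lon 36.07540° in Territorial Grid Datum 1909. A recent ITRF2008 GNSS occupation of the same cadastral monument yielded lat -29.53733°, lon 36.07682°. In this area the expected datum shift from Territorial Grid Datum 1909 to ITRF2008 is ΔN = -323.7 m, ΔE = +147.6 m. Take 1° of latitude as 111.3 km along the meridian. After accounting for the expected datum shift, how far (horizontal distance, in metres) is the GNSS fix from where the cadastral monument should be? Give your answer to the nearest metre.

27 m

Observed coordinate differences: Δφ = -0.00313°, Δλ = +0.00142°.
Converting to metres (1° lat = 111300 m, cos φ = 0.870062): observed ΔN = -348.4 m, observed ΔE = 137.5 m.
Subtracting the expected shift leaves a residual of -348.4 − (-323.7) = -24.7 m north and 137.5 − (147.6) = -10.1 m east.
Residual distance = √((-24.7)² + (-10.1)²) = 26.7 m.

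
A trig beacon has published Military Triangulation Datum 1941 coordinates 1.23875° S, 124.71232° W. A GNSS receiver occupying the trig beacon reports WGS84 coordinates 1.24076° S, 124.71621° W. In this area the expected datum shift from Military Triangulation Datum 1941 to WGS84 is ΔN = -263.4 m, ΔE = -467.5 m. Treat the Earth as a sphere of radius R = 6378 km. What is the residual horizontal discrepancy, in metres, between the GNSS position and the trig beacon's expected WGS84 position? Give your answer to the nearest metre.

53 m

Observed coordinate differences: Δφ = -0.00201°, Δλ = -0.00389°.
Converting to metres (1° lat = 111317 m, cos φ = 0.999766): observed ΔN = -223.7 m, observed ΔE = -432.9 m.
Subtracting the expected shift leaves a residual of -223.7 − (-263.4) = 39.7 m north and -432.9 − (-467.5) = 34.6 m east.
Residual distance = √(39.7² + 34.6²) = 52.6 m.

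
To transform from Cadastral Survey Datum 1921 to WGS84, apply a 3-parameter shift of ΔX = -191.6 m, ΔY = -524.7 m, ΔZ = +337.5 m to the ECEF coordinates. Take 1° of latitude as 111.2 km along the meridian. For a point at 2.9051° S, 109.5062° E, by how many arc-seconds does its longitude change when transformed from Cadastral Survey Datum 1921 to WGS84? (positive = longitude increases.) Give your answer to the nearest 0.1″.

Δλ = 11.5″

sin φ = -0.050682, cos φ = 0.998715, sin λ = 0.942605, cos λ = -0.333909.
East component: ΔE = −sin λ·ΔX + cos λ·ΔY = −(0.942605)(-191.6) + (-0.333909)(-524.7) = 355.81 m.
1° of latitude spans 111200 m; at latitude φ, 1° of longitude spans that × cos φ = 111057.1 m, so Δλ = 355.81 / 111057.1 × 3600 = 11.534″.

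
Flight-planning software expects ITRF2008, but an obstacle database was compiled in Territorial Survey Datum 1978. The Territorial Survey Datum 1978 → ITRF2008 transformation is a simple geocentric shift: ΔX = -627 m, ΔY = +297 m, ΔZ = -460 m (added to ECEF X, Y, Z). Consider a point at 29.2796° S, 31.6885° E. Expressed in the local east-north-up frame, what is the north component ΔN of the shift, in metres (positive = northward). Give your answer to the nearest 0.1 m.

ΔN = -585.9 m

At φ = -29.2796°, λ = 31.6885°: sin φ = -0.489072, cos φ = 0.872243, sin λ = 0.525301, cos λ = 0.850917.
ΔN = −sin φ cos λ·ΔX − sin φ sin λ·ΔY + cos φ·ΔZ = −(-0.489072)(0.850917)(-627) − (-0.489072)(0.525301)(297) + (0.872243)(-460) = -585.86 m.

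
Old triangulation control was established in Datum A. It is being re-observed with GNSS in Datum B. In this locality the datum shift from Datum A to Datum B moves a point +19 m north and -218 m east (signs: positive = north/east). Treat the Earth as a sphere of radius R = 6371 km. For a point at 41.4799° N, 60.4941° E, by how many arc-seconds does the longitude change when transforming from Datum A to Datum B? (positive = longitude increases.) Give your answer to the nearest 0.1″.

Δλ = -9.4″

At latitude 41.4799°, cos φ = 0.749188.
One radian of longitude at latitude φ spans R cos φ, so Δλ = ΔE / (R cos φ) = -218.0 / (6371000 × 0.749188) = -4.5673e-05 rad = -9.421″.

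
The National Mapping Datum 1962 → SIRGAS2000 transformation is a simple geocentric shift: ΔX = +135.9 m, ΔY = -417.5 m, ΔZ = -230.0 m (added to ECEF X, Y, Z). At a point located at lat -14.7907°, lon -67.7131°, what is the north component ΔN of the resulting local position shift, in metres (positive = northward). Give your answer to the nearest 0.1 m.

The local north axis is (−sin φ cos λ, −sin φ sin λ, cos φ), giving ΔN = 13.157 + 98.621 − 222.379 = -110.60 m.

ΔN = -110.6 m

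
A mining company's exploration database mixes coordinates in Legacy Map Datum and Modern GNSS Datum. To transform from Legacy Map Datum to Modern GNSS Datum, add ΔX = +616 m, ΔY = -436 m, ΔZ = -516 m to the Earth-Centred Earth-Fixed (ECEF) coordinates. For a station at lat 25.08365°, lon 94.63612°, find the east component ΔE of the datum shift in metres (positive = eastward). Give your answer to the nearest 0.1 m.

The local east axis at (φ, λ) is (−sin λ, cos λ, 0), so ΔE = −sin(94.63612°)·616 + cos(94.63612°)·(-436) = -578.74 m.

ΔE = -578.7 m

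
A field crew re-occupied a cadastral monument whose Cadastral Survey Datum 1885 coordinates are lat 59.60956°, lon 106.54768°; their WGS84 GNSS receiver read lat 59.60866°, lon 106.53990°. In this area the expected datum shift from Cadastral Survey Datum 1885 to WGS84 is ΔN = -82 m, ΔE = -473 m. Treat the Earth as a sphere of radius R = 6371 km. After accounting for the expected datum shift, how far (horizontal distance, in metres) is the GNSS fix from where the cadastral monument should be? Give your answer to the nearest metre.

40 m

Observed coordinate differences: Δφ = -0.00090°, Δλ = -0.00778°.
Converting to metres (1° lat = 111195 m, cos φ = 0.505890): observed ΔN = -100.1 m, observed ΔE = -437.6 m.
Subtracting the expected shift leaves a residual of -100.1 − (-82) = -18.1 m north and -437.6 − (-473) = 35.4 m east.
Residual distance = √((-18.1)² + 35.4²) = 39.7 m.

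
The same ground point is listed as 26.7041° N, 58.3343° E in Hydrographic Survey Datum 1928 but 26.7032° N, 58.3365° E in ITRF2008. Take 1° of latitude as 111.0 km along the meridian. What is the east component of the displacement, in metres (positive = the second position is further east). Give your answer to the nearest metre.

ΔE = 218 m

Δφ = 26.7032° − 26.7041° = -0.0009°; Δλ = 58.3365° − 58.3343° = +0.0022°.
ΔN = Δφ × 111000 = -99.9 m; ΔE = Δλ × 111000 × cos(26.7041°) = +0.0022 × 111000 × 0.893339 = 218.2 m.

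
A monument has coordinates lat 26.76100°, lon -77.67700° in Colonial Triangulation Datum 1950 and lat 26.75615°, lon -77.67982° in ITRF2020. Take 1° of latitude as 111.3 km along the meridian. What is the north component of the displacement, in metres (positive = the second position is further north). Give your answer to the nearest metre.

ΔN = -540 m

Δφ = 26.75615° − 26.76100° = -0.00485°; Δλ = -77.67982° − -77.67700° = -0.00282°.
ΔN = Δφ × 111300 = -539.8 m; ΔE = Δλ × 111300 × cos(26.76100°) = -0.00282 × 111300 × 0.892893 = -280.2 m.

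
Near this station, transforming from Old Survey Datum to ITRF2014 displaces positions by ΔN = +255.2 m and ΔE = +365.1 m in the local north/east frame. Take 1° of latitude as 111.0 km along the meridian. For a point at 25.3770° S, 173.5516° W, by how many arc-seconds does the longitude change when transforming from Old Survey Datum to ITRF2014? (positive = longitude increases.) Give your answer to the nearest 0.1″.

Δλ = 13.1″

At latitude -25.3770°, cos φ = 0.903507.
1° of longitude at this latitude = 111.0 × cos φ = 100.29 km, so Δλ = 365.1 / 100289.3 = 0.0036405° = 13.106″.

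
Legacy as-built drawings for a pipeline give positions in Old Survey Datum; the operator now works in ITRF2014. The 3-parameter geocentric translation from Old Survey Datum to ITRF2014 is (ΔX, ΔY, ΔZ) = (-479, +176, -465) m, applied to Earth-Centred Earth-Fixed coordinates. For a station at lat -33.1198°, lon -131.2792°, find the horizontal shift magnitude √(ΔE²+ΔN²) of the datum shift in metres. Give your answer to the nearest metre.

557 m

The local east axis at (φ, λ) is (−sin λ, cos λ, 0), so ΔE = −sin(-131.2792°)·(-479) + cos(-131.2792°)·176 = -476.08 m.
The local north axis is (−sin φ cos λ, −sin φ sin λ, cos φ), giving ΔN = 172.665 − 72.268 − 389.451 = -289.05 m.
Horizontal magnitude = √(ΔE² + ΔN²) = √((-476.08)² + (-289.05)²) = 556.96 m.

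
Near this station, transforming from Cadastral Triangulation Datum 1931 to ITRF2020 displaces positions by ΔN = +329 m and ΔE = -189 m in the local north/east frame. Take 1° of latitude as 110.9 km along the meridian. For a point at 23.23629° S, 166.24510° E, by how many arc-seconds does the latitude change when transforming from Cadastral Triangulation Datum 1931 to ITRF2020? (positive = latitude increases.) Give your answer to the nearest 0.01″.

1° of latitude = 110.9 km, so Δφ = 329.0 / 110900 = 0.0029666° = 10.680″.

Δφ = 10.68″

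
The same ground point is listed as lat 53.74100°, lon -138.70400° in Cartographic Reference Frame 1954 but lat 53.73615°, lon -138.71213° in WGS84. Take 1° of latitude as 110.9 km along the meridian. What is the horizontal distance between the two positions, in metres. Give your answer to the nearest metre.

Δφ = 53.73615° − 53.74100° = -0.00485°; Δλ = -138.71213° − -138.70400° = -0.00813°.
ΔN = Δφ × 110900 = -537.9 m; ΔE = Δλ × 110900 × cos(53.74100°) = -0.00813 × 110900 × 0.591436 = -533.2 m.
Distance = √(ΔE² + ΔN²) = √((-533.2)² + (-537.9)²) = 757.4 m.

757 m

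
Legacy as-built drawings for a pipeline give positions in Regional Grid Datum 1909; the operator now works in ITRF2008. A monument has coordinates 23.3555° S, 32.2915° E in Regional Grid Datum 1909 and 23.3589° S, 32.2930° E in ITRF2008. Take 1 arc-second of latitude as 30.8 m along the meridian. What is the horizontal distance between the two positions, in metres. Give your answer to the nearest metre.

Δφ = -23.3589° − -23.3555° = -0.0034°; Δλ = 32.2930° − 32.2915° = +0.0015°.
1° of latitude = 3600 × 30.80 = 110880 m.
ΔN = Δφ × 110880 = -377.0 m; ΔE = Δλ × 110880 × cos(-23.3555°) = +0.0015 × 110880 × 0.918063 = 152.7 m.
Distance = √(ΔE² + ΔN²) = √(152.7² + (-377.0)²) = 406.7 m.

407 m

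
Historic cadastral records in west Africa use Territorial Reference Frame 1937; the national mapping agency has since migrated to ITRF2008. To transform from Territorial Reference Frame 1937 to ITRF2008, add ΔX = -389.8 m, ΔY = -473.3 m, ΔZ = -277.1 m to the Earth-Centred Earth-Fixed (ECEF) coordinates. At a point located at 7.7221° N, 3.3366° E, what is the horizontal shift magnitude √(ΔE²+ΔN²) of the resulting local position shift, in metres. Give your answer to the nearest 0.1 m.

At φ = 7.7221°, λ = 3.3366°: sin φ = 0.134368, cos φ = 0.990931, sin λ = 0.058202, cos λ = 0.998305.
ΔE = −sin λ·ΔX + cos λ·ΔY = −(0.058202)·(-389.8) + (0.998305)·(-473.3) = -449.81 m.
ΔN = −sin φ cos λ·ΔX − sin φ sin λ·ΔY + cos φ·ΔZ = −(0.134368)(0.998305)(-389.8) − (0.134368)(0.058202)(-473.3) + (0.990931)(-277.1) = -218.60 m.
Horizontal magnitude = √(ΔE² + ΔN²) = √((-449.81)² + (-218.60)²) = 500.11 m.

500.1 m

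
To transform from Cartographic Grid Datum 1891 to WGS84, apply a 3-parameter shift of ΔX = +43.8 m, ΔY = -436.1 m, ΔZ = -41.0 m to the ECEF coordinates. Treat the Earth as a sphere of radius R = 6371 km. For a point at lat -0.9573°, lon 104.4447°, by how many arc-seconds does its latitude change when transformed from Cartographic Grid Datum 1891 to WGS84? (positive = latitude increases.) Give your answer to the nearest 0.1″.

sin φ = -0.016707, cos φ = 0.999860, sin λ = 0.968389, cos λ = -0.249445.
North component: ΔN = −sin φ cos λ·ΔX − sin φ sin λ·ΔY + cos φ·ΔZ = −(-0.016707)(-0.249445)(43.8) − (-0.016707)(0.968389)(-436.1) + (0.999860)(-41.0) = -48.23 m.
1° of latitude spans πR/180 = 111195 m, so Δφ = -48.23 / 111195 × 3600 = -1.562″.

Δφ = -1.6″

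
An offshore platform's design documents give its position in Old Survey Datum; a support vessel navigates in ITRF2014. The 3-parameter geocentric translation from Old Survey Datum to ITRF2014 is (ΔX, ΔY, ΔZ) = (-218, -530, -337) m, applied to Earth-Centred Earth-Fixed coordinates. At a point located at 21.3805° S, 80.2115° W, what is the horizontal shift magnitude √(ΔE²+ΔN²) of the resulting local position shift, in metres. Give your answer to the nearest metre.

334 m

At φ = -21.3805°, λ = -80.2115°: sin φ = -0.364560, cos φ = 0.931180, sin λ = -0.985442, cos λ = 0.170012.
ΔE = −sin λ·ΔX + cos λ·ΔY = −(-0.985442)·(-218) + (0.170012)·(-530) = -304.93 m.
ΔN = −sin φ cos λ·ΔX − sin φ sin λ·ΔY + cos φ·ΔZ = −(-0.364560)(0.170012)(-218) − (-0.364560)(-0.985442)(-530) + (0.931180)(-337) = -136.92 m.
Horizontal magnitude = √(ΔE² + ΔN²) = √((-304.93)² + (-136.92)²) = 334.26 m.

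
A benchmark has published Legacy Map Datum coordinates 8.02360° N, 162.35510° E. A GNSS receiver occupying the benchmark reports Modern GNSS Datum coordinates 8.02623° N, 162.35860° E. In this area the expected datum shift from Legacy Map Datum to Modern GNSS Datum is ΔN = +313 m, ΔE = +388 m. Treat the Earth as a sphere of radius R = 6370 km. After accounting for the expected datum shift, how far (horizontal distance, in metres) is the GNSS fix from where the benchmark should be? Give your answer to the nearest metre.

Observed coordinate differences: Δφ = +0.00263°, Δλ = +0.00350°.
Converting to metres (1° lat = 111177 m, cos φ = 0.990211): observed ΔN = 292.4 m, observed ΔE = 385.3 m.
Subtracting the expected shift leaves a residual of 292.4 − (313) = -20.6 m north and 385.3 − (388) = -2.7 m east.
Residual distance = √((-20.6)² + (-2.7)²) = 20.8 m.

21 m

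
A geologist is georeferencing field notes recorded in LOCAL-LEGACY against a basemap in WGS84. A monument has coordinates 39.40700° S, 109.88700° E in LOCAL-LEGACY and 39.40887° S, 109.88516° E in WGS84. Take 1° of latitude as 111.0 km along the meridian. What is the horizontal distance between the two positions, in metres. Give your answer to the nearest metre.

Δφ = -39.40887° − -39.40700° = -0.00187°; Δλ = 109.88516° − 109.88700° = -0.00184°.
ΔN = Δφ × 111000 = -207.6 m; ΔE = Δλ × 111000 × cos(-39.40700°) = -0.00184 × 111000 × 0.772656 = -157.8 m.
Distance = √(ΔE² + ΔN²) = √((-157.8)² + (-207.6)²) = 260.7 m.

261 m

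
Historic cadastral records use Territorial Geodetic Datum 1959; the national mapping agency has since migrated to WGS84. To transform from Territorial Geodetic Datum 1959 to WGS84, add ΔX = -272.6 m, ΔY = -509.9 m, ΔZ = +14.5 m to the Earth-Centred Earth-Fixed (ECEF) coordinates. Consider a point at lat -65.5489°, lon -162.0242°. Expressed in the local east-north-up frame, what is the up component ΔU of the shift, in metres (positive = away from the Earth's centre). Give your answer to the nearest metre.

At φ = -65.5489°, λ = -162.0242°: sin φ = -0.910315, cos φ = 0.413916, sin λ = -0.308615, cos λ = -0.951187.
ΔU = cos φ cos λ·ΔX + cos φ sin λ·ΔY + sin φ·ΔZ = (0.413916)(-0.951187)(-272.6) + (0.413916)(-0.308615)(-509.9) + (-0.910315)(14.5) = 159.26 m.

ΔU = 159 m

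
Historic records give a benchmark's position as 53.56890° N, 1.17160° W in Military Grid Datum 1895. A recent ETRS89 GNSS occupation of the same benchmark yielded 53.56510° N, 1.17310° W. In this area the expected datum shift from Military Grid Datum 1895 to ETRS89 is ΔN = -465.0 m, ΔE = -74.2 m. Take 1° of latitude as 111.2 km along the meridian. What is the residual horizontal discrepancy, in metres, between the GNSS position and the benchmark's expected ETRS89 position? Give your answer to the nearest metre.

Observed coordinate differences: Δφ = -0.00380°, Δλ = -0.00150°.
Converting to metres (1° lat = 111200 m, cos φ = 0.593856): observed ΔN = -422.6 m, observed ΔE = -99.1 m.
Subtracting the expected shift leaves a residual of -422.6 − (-465.0) = 42.4 m north and -99.1 − (-74.2) = -24.9 m east.
Residual distance = √(42.4² + (-24.9)²) = 49.2 m.

49 m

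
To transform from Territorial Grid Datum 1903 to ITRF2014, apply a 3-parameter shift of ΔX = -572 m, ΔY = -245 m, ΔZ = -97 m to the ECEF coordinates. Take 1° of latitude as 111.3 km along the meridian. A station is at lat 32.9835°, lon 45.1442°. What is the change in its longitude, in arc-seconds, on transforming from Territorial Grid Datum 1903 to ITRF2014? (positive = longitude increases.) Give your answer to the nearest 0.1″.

Δλ = 9.0″

sin φ = 0.544397, cos φ = 0.838827, sin λ = 0.708884, cos λ = 0.705325.
East component: ΔE = −sin λ·ΔX + cos λ·ΔY = −(0.708884)(-572) + (0.705325)(-245) = 232.68 m.
1° of latitude spans 111300 m; at latitude φ, 1° of longitude spans that × cos φ = 93361.5 m, so Δλ = 232.68 / 93361.5 × 3600 = 8.972″.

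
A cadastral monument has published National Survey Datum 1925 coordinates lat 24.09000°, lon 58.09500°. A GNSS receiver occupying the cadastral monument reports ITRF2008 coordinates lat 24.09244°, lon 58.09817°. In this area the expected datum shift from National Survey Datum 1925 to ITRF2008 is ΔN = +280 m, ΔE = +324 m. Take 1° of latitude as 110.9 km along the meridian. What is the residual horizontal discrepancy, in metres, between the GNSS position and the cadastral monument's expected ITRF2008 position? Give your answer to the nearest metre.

10 m

Observed coordinate differences: Δφ = +0.00244°, Δλ = +0.00317°.
Converting to metres (1° lat = 110900 m, cos φ = 0.912905): observed ΔN = 270.6 m, observed ΔE = 320.9 m.
Subtracting the expected shift leaves a residual of 270.6 − (280) = -9.4 m north and 320.9 − (324) = -3.1 m east.
Residual distance = √((-9.4)² + (-3.1)²) = 9.9 m.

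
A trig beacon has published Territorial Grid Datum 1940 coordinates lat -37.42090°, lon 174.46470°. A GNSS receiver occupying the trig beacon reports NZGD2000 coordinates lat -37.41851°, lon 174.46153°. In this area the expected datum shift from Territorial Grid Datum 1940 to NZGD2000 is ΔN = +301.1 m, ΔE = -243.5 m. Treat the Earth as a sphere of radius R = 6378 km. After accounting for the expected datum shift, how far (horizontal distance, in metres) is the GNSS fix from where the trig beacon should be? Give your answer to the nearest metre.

Observed coordinate differences: Δφ = +0.00239°, Δλ = -0.00317°.
Converting to metres (1° lat = 111317 m, cos φ = 0.794193): observed ΔN = 266.0 m, observed ΔE = -280.3 m.
Subtracting the expected shift leaves a residual of 266.0 − (301.1) = -35.1 m north and -280.3 − (-243.5) = -36.8 m east.
Residual distance = √((-35.1)² + (-36.8)²) = 50.8 m.

51 m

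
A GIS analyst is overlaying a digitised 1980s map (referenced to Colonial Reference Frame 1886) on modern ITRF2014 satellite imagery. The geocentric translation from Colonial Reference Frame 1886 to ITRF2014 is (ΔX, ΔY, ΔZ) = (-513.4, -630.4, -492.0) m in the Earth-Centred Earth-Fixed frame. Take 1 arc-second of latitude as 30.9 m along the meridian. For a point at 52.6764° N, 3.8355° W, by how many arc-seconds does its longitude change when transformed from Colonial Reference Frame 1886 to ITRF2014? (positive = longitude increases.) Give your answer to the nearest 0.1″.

sin φ = 0.795224, cos φ = 0.606316, sin λ = -0.066892, cos λ = 0.997760.
East component: ΔE = −sin λ·ΔX + cos λ·ΔY = −(-0.066892)(-513.4) + (0.997760)(-630.4) = -663.33 m.
1° of latitude spans 3600 × 30.90 = 111240 m; at latitude φ, 1° of longitude spans that × cos φ = 67446.6 m, so Δλ = -663.33 / 67446.6 × 3600 = -35.406″.

Δλ = -35.4″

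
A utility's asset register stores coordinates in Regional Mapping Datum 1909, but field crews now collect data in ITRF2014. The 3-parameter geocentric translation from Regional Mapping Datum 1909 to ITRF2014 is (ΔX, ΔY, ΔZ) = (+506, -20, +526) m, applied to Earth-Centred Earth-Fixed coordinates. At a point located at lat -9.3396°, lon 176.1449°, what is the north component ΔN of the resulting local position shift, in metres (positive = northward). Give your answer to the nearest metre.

At φ = -9.3396°, λ = 176.1449°: sin φ = -0.162286, cos φ = 0.986744, sin λ = 0.067233, cos λ = -0.997737.
ΔN = −sin φ cos λ·ΔX − sin φ sin λ·ΔY + cos φ·ΔZ = −(-0.162286)(-0.997737)(506) − (-0.162286)(0.067233)(-20) + (0.986744)(526) = 436.88 m.

ΔN = 437 m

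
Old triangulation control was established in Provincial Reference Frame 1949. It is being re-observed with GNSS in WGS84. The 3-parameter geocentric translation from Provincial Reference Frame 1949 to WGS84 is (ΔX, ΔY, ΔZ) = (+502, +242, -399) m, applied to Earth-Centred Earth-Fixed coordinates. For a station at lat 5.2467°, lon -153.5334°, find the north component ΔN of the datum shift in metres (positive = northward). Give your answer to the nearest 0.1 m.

The local north axis is (−sin φ cos λ, −sin φ sin λ, cos φ), giving ΔN = 41.094 + 9.863 − 397.328 = -346.37 m.

ΔN = -346.4 m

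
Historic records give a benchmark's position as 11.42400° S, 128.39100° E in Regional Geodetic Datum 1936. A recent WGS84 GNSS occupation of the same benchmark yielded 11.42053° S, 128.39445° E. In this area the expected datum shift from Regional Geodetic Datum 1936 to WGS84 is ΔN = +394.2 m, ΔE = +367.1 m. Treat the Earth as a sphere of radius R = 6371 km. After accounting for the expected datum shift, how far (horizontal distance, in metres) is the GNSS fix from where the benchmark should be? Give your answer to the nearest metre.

Observed coordinate differences: Δφ = +0.00347°, Δλ = +0.00345°.
Converting to metres (1° lat = 111195 m, cos φ = 0.980188): observed ΔN = 385.8 m, observed ΔE = 376.0 m.
Subtracting the expected shift leaves a residual of 385.8 − (394.2) = -8.4 m north and 376.0 − (367.1) = 8.9 m east.
Residual distance = √((-8.4)² + 8.9²) = 12.2 m.

12 m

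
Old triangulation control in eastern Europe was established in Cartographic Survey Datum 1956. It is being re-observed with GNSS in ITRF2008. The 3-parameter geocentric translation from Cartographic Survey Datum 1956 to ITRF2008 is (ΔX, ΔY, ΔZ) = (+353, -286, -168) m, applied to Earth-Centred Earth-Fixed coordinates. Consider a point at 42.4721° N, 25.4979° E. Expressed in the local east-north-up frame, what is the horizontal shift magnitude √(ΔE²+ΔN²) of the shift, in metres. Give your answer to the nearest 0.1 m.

The local east axis at (φ, λ) is (−sin λ, cos λ, 0), so ΔE = −sin(25.4979°)·353 + cos(25.4979°)·(-286) = -410.10 m.
The local north axis is (−sin φ cos λ, −sin φ sin λ, cos φ), giving ΔN = -215.141 + 83.132 − 123.918 = -255.93 m.
Horizontal magnitude = √(ΔE² + ΔN²) = √((-410.10)² + (-255.93)²) = 483.41 m.

483.4 m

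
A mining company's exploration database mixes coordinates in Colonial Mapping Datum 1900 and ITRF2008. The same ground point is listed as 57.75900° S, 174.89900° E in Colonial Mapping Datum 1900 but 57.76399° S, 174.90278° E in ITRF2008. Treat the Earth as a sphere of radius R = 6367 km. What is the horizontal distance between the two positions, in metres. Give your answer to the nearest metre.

Δφ = -57.76399° − -57.75900° = -0.00499°; Δλ = 174.90278° − 174.89900° = +0.00378°.
1° along a meridian = πR/180 = 111125 m.
ΔN = Δφ × 111125 = -554.5 m; ΔE = Δλ × 111125 × cos(-57.75900°) = +0.00378 × 111125 × 0.533482 = 224.1 m.
Distance = √(ΔE² + ΔN²) = √(224.1² + (-554.5)²) = 598.1 m.

598 m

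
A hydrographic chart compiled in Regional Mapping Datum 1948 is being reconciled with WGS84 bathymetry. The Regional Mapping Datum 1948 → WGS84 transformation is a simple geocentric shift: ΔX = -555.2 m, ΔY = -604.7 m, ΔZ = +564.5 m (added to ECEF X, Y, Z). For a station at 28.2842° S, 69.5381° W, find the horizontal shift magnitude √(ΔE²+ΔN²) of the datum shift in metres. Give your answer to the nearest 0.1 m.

994.4 m

The local east axis at (φ, λ) is (−sin λ, cos λ, 0), so ΔE = −sin(-69.5381°)·(-555.2) + cos(-69.5381°)·(-604.7) = -731.56 m.
The local north axis is (−sin φ cos λ, −sin φ sin λ, cos φ), giving ΔN = -91.968 + 268.455 + 497.103 = 673.59 m.
Horizontal magnitude = √(ΔE² + ΔN²) = √((-731.56)² + 673.59²) = 994.44 m.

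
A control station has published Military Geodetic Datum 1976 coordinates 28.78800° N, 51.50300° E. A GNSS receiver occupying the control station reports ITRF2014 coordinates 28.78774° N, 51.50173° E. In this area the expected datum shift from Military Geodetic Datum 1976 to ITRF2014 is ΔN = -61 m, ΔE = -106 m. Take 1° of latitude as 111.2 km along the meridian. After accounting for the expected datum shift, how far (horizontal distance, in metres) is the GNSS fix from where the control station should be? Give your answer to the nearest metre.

37 m

Observed coordinate differences: Δφ = -0.00026°, Δλ = -0.00127°.
Converting to metres (1° lat = 111200 m, cos φ = 0.876408): observed ΔN = -28.9 m, observed ΔE = -123.8 m.
Subtracting the expected shift leaves a residual of -28.9 − (-61) = 32.1 m north and -123.8 − (-106) = -17.8 m east.
Residual distance = √(32.1² + (-17.8)²) = 36.7 m.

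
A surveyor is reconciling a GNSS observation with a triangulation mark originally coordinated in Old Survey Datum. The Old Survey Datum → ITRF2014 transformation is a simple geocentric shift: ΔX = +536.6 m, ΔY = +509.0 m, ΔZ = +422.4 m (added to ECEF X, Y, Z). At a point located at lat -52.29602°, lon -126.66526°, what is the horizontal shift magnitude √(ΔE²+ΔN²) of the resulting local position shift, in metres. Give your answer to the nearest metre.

At φ = -52.29602°, λ = -126.66526°: sin φ = -0.791181, cos φ = 0.611582, sin λ = -0.802138, cos λ = -0.597139.
ΔE = −sin λ·ΔX + cos λ·ΔY = −(-0.802138)·(536.6) + (-0.597139)·(509.0) = 126.48 m.
ΔN = −sin φ cos λ·ΔX − sin φ sin λ·ΔY + cos φ·ΔZ = −(-0.791181)(-0.597139)(536.6) − (-0.791181)(-0.802138)(509.0) + (0.611582)(422.4) = -318.21 m.
Horizontal magnitude = √(ΔE² + ΔN²) = √(126.48² + (-318.21)²) = 342.43 m.

342 m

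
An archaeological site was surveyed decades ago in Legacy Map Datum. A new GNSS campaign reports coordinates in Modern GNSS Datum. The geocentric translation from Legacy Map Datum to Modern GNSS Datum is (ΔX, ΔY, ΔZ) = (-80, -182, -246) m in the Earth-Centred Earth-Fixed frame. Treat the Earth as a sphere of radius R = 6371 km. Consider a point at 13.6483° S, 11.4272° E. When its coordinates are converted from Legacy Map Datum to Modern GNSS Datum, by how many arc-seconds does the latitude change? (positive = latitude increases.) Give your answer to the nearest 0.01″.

Δφ = -8.61″

sin φ = -0.235961, cos φ = 0.971762, sin λ = 0.198123, cos λ = 0.980177.
North component: ΔN = −sin φ cos λ·ΔX − sin φ sin λ·ΔY + cos φ·ΔZ = −(-0.235961)(0.980177)(-80) − (-0.235961)(0.198123)(-182) + (0.971762)(-246) = -266.06 m.
1° of latitude spans πR/180 = 111195 m, so Δφ = -266.06 / 111195 × 3600 = -8.614″.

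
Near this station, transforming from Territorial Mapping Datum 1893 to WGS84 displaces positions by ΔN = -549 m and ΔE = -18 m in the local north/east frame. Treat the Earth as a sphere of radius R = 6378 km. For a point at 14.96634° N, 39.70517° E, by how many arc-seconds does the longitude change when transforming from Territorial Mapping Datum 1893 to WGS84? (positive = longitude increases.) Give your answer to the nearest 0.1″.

Δλ = -0.6″

At latitude 14.96634°, cos φ = 0.966078.
One radian of longitude at latitude φ spans R cos φ, so Δλ = ΔE / (R cos φ) = -18.0 / (6378000 × 0.966078) = -2.9213e-06 rad = -0.603″.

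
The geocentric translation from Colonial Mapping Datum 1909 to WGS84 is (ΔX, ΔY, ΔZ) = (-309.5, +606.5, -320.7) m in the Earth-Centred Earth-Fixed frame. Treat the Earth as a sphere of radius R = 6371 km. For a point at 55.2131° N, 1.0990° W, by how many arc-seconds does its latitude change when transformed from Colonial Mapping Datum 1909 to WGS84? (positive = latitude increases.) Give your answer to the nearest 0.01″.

Δφ = 2.61″

sin φ = 0.821280, cos φ = 0.570526, sin λ = -0.019180, cos λ = 0.999816.
North component: ΔN = −sin φ cos λ·ΔX − sin φ sin λ·ΔY + cos φ·ΔZ = −(0.821280)(0.999816)(-309.5) − (0.821280)(-0.019180)(606.5) + (0.570526)(-320.7) = 80.73 m.
1° of latitude spans πR/180 = 111195 m, so Δφ = 80.73 / 111195 × 3600 = 2.614″.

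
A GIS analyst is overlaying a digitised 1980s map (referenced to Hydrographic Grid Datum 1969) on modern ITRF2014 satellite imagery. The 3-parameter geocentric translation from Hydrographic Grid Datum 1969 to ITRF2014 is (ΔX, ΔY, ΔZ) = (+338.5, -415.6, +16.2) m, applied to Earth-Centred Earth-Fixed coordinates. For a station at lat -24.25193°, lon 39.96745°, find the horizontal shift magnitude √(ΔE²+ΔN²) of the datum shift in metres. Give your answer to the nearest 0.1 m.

At φ = -24.25193°, λ = 39.96745°: sin φ = -0.410750, cos φ = 0.911748, sin λ = 0.642352, cos λ = 0.766409.
ΔE = −sin λ·ΔX + cos λ·ΔY = −(0.642352)·(338.5) + (0.766409)·(-415.6) = -535.96 m.
ΔN = −sin φ cos λ·ΔX − sin φ sin λ·ΔY + cos φ·ΔZ = −(-0.410750)(0.766409)(338.5) − (-0.410750)(0.642352)(-415.6) + (0.911748)(16.2) = 11.68 m.
Horizontal magnitude = √(ΔE² + ΔN²) = √((-535.96)² + 11.68²) = 536.08 m.

536.1 m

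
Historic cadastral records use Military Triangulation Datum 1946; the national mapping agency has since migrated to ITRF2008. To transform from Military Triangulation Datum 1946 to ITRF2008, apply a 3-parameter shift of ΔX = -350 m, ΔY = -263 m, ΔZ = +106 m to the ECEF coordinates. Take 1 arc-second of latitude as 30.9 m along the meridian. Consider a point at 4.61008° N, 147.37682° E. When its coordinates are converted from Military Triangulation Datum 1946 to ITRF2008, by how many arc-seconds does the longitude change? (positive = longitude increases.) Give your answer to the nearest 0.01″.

sin φ = 0.080374, cos φ = 0.996765, sin λ = 0.539112, cos λ = -0.842234.
East component: ΔE = −sin λ·ΔX + cos λ·ΔY = −(0.539112)(-350) + (-0.842234)(-263) = 410.20 m.
1° of latitude spans 3600 × 30.90 = 111240 m; at latitude φ, 1° of longitude spans that × cos φ = 110880.1 m, so Δλ = 410.20 / 110880.1 × 3600 = 13.318″.

Δλ = 13.32″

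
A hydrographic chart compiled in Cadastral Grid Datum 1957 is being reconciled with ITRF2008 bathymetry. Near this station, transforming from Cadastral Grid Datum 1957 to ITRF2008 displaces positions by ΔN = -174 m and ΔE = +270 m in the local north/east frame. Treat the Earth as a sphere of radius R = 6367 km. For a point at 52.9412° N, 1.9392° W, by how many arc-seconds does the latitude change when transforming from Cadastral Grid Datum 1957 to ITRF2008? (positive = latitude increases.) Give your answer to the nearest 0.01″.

Δφ = -5.64″

On a sphere of radius R, 1 rad of latitude = R, so Δφ = ΔN / R = -174.0 / 6367000 = -2.7328e-05 rad = -5.637″.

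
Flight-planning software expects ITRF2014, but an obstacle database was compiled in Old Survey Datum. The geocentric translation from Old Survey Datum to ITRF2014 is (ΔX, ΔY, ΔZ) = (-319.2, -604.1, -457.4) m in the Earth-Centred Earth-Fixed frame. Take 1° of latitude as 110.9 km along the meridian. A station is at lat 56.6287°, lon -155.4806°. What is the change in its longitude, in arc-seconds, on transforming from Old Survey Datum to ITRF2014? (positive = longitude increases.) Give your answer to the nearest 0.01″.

Δλ = 24.62″

sin φ = 0.835123, cos φ = 0.550062, sin λ = -0.415001, cos λ = -0.909821.
East component: ΔE = −sin λ·ΔX + cos λ·ΔY = −(-0.415001)(-319.2) + (-0.909821)(-604.1) = 417.15 m.
1° of latitude spans 110900 m; at latitude φ, 1° of longitude spans that × cos φ = 61001.9 m, so Δλ = 417.15 / 61001.9 × 3600 = 24.618″.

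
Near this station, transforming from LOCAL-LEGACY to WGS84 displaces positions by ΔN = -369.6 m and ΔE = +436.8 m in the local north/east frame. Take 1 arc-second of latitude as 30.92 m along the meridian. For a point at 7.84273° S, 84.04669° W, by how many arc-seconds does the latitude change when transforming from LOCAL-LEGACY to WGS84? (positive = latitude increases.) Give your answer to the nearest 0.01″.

1″ of latitude = 30.92 m, so Δφ = -369.6 / 30.92 = -11.953″.

Δφ = -11.95″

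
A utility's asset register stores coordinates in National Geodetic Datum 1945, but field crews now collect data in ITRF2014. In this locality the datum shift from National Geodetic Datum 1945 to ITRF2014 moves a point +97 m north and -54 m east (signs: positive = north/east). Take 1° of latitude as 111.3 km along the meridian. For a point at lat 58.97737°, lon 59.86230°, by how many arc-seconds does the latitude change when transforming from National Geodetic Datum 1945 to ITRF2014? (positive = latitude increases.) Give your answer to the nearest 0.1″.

1° of latitude = 111.3 km, so Δφ = 97.0 / 111300 = 0.0008715° = 3.137″.

Δφ = 3.1″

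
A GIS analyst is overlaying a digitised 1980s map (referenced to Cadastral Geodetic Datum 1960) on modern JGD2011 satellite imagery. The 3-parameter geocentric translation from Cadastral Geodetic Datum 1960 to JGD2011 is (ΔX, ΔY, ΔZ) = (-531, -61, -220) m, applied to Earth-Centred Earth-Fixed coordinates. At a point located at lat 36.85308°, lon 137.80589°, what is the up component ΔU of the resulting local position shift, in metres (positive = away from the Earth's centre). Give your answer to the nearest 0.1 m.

ΔU = 150.1 m

At φ = 36.85308°, λ = 137.80589°: sin φ = 0.599765, cos φ = 0.800176, sin λ = 0.671644, cos λ = -0.740874.
ΔU = cos φ cos λ·ΔX + cos φ sin λ·ΔY + sin φ·ΔZ = (0.800176)(-0.740874)(-531) + (0.800176)(0.671644)(-61) + (0.599765)(-220) = 150.06 m.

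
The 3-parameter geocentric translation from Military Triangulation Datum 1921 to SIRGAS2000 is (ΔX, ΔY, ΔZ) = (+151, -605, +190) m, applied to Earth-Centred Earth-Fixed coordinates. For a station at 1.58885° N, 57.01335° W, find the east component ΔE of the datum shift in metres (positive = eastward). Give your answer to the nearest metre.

At φ = 1.58885°, λ = -57.01335°: sin φ = 0.027727, cos φ = 0.999616, sin λ = -0.838797, cos λ = 0.544444.
ΔE = −sin λ·ΔX + cos λ·ΔY = −(-0.838797)·(151) + (0.544444)·(-605) = -202.73 m.

ΔE = -203 m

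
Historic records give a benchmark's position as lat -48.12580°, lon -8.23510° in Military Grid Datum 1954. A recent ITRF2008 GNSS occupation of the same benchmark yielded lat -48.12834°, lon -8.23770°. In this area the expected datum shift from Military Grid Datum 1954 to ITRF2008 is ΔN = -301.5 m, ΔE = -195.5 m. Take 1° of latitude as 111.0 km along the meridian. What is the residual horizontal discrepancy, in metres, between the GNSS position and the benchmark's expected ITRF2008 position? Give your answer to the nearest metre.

Observed coordinate differences: Δφ = -0.00254°, Δλ = -0.00260°.
Converting to metres (1° lat = 111000 m, cos φ = 0.667497): observed ΔN = -281.9 m, observed ΔE = -192.6 m.
Subtracting the expected shift leaves a residual of -281.9 − (-301.5) = 19.6 m north and -192.6 − (-195.5) = 2.9 m east.
Residual distance = √(19.6² + 2.9²) = 19.8 m.

20 m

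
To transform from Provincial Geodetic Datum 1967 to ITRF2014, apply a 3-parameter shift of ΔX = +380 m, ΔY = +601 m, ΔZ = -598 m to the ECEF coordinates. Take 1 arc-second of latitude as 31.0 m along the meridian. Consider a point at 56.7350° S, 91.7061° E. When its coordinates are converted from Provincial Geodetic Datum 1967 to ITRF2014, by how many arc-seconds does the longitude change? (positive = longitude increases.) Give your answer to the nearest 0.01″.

sin φ = -0.836143, cos φ = 0.548512, sin λ = 0.999557, cos λ = -0.029773.
East component: ΔE = −sin λ·ΔX + cos λ·ΔY = −(0.999557)(380) + (-0.029773)(601) = -397.72 m.
1° of latitude spans 3600 × 31.00 = 111600 m; at latitude φ, 1° of longitude spans that × cos φ = 61214.0 m, so Δλ = -397.72 / 61214.0 × 3600 = -23.390″.

Δλ = -23.39″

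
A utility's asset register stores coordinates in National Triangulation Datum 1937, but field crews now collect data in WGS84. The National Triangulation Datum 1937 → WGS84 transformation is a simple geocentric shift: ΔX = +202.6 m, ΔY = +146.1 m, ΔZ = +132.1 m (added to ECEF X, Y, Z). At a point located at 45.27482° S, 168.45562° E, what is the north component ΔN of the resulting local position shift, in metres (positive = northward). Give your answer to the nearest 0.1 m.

The local north axis is (−sin φ cos λ, −sin φ sin λ, cos φ), giving ΔN = -141.033 + 20.774 + 92.960 = -27.30 m.

ΔN = -27.3 m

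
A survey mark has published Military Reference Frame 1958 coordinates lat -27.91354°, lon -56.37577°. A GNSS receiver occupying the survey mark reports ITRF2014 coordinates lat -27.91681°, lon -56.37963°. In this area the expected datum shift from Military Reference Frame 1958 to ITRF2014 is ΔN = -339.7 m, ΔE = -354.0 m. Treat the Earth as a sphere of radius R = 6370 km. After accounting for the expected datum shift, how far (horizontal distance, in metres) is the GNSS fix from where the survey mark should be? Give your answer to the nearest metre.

Observed coordinate differences: Δφ = -0.00327°, Δλ = -0.00386°.
Converting to metres (1° lat = 111177 m, cos φ = 0.883655): observed ΔN = -363.6 m, observed ΔE = -379.2 m.
Subtracting the expected shift leaves a residual of -363.6 − (-339.7) = -23.9 m north and -379.2 − (-354.0) = -25.2 m east.
Residual distance = √((-23.9)² + (-25.2)²) = 34.7 m.

35 m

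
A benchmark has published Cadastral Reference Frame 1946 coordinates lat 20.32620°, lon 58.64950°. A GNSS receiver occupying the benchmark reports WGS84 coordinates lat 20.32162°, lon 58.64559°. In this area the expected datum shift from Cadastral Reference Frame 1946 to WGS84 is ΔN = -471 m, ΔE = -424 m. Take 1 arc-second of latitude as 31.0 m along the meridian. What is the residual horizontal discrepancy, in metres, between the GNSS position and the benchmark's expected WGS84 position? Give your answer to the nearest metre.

43 m

Observed coordinate differences: Δφ = -0.00458°, Δλ = -0.00391°.
Converting to metres (1° lat = 111600 m, cos φ = 0.937730): observed ΔN = -511.1 m, observed ΔE = -409.2 m.
Subtracting the expected shift leaves a residual of -511.1 − (-471) = -40.1 m north and -409.2 − (-424) = 14.8 m east.
Residual distance = √((-40.1)² + 14.8²) = 42.8 m.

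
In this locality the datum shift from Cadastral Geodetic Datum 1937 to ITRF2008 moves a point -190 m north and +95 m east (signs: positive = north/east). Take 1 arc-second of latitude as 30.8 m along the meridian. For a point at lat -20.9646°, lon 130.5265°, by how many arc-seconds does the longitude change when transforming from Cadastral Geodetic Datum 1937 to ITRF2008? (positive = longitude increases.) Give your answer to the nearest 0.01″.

Δλ = 3.30″

At latitude -20.9646°, cos φ = 0.933802.
1″ of longitude at this latitude = 30.80 × cos φ = 28.7611 m, so Δλ = 95.0 / 28.7611 = 3.303″.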